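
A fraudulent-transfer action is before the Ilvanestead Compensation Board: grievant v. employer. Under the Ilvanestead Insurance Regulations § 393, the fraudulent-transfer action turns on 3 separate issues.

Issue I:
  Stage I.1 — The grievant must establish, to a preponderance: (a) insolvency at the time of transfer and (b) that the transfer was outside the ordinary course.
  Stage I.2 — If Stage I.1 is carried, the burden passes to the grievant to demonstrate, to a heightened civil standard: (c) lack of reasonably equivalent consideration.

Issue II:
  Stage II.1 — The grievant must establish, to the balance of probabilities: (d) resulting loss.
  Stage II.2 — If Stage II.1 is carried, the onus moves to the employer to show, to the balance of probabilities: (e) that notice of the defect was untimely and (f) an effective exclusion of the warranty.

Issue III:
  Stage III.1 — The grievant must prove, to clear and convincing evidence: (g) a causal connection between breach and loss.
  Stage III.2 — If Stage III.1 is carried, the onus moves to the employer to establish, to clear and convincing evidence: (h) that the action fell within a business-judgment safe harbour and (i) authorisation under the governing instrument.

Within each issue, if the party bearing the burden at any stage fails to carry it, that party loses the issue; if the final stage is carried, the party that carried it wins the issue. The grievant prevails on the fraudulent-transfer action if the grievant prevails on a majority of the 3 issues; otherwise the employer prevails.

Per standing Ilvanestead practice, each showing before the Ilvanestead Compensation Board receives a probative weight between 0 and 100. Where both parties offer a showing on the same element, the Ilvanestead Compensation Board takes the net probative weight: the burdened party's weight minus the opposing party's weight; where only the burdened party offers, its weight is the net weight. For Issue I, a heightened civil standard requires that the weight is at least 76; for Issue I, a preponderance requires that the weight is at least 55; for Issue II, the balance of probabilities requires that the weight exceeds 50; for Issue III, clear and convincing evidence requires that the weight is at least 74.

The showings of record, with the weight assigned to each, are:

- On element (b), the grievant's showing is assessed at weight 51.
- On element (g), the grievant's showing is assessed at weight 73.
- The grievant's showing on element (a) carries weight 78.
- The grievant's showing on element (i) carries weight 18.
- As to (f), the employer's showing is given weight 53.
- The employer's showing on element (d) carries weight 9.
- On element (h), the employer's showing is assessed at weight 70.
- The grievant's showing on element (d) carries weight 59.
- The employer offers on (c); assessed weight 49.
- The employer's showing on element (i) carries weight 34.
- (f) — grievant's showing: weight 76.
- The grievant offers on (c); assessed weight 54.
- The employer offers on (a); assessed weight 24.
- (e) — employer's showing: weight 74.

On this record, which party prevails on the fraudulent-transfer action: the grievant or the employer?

employer

— Issue I —
Stage I.1 (grievant, a preponderance, weight is at least 55): (a) net 78−24=54 < 55 — fails; (b) 51 < 55 — fails.
  The grievant does not carry Stage I.1.
The employer prevails on this issue.
— Issue II —
Stage II.1 — burden on grievant; standard: the balance of probabilities (weight exceeds 50).
    (d): 59 − 9 = 50 ≤ 50 [not met]
  Not every element is met, so the grievant fails to carry Stage II.1.
The employer prevails on this issue.
— Issue III —
At Stage III.1 the grievant must meet clear and convincing evidence (weight is at least 74): on (g) the weight is 73, which does not reach 74, so (g) does not meet the standard.
  Not every element is met, so the grievant fails to carry Stage III.1.
So the employer prevails on this issue.
Per-issue: Issue I → employer; Issue II → employer; Issue III → employer. The grievant must prevail on a majority of issues; overall, the employer prevails.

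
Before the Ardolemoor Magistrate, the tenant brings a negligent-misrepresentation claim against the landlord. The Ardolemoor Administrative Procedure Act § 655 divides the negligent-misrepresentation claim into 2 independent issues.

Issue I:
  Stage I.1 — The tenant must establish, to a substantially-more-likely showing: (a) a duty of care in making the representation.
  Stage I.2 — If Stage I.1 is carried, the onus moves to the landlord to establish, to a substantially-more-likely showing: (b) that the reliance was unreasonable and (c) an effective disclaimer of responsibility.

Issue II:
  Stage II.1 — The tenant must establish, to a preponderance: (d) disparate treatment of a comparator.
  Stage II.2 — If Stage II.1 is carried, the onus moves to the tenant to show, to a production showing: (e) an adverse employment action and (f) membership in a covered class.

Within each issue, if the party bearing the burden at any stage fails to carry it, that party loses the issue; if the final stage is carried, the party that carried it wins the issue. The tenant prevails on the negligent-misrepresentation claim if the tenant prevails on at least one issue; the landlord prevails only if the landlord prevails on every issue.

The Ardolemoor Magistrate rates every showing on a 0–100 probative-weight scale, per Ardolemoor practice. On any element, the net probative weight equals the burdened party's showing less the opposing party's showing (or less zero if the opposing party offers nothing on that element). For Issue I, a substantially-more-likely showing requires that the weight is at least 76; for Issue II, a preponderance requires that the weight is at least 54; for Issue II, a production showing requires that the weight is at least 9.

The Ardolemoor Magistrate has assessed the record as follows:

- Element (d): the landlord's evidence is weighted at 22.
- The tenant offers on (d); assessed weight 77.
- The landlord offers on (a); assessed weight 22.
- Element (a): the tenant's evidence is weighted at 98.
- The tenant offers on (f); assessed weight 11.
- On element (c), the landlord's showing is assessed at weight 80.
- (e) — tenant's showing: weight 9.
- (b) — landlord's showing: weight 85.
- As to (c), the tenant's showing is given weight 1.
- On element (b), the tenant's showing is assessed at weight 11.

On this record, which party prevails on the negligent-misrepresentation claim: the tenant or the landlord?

tenant

— Issue I —
Stage I.1 (tenant, a substantially-more-likely showing, weight is at least 76): (a) net 98−22=76 ≥ 76 — meets.
  Stage I.1 is satisfied; the onus moves to the landlord.
Stage I.2 (landlord, a substantially-more-likely showing, weight is at least 76): (b) net 85−11=74 < 76 — fails; (c) net 80−1=79 ≥ 76 — meets.
  The landlord does not carry Stage I.2.
The analysis ends at Stage I.2; the tenant prevails on this issue.
— Issue II —
At Stage II.1 the tenant must meet a preponderance (weight is at least 54): on (d) the weight is 77 less the opposing 22 gives net 55, ≥ 54, so (d) meets the standard.
  All elements met. The tenant retains the burden for Stage II.2.
At Stage II.2 the tenant must meet a production showing (weight is at least 9): on (e) the weight is 9, which does reach 9, so (e) meets the standard; on (f) the weight is 11, ≥ 9, so (f) meets the standard.
  Stage II.2 carried; the final stage is satisfied.
With every stage satisfied, the tenant prevails on this issue.
Per-issue: Issue I → tenant; Issue II → tenant. The tenant must prevail on at least one issue; overall, the tenant prevails.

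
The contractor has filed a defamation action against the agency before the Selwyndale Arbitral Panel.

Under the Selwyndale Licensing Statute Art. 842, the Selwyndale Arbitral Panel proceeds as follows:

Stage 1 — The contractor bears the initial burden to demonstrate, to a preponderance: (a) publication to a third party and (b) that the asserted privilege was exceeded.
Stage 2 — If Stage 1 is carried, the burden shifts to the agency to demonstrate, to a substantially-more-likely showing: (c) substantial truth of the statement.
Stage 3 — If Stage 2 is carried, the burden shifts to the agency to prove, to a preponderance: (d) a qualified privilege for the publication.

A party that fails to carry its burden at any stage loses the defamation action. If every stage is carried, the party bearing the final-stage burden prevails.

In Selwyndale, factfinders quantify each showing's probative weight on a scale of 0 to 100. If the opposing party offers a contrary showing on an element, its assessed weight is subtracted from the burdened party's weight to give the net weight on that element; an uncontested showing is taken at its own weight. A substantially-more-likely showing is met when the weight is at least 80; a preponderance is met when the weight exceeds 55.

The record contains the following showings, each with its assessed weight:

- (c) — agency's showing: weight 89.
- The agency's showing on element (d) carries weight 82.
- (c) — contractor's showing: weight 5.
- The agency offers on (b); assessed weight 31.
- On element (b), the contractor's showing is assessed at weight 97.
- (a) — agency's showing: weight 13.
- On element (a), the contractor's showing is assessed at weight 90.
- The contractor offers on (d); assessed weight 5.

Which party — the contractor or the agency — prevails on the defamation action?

Stage 1 (contractor, a preponderance, weight exceeds 55): (a) net 90−13=77 > 55 — meets; (b) net 97−31=66 > 55 — meets.
  Stage 1 carried; the burden shifts to the agency.
Stage 2 (agency, a substantially-more-likely showing, weight is at least 80): (c) net 89−5=84 ≥ 80 — meets.
  All elements met. The agency retains the burden for Stage 3.
Stage 3 (agency, a preponderance, weight exceeds 55): (d) net 82−5=77 > 55 — meets.
  All elements met at the final stage.
All stages carried — the agency prevails.

agency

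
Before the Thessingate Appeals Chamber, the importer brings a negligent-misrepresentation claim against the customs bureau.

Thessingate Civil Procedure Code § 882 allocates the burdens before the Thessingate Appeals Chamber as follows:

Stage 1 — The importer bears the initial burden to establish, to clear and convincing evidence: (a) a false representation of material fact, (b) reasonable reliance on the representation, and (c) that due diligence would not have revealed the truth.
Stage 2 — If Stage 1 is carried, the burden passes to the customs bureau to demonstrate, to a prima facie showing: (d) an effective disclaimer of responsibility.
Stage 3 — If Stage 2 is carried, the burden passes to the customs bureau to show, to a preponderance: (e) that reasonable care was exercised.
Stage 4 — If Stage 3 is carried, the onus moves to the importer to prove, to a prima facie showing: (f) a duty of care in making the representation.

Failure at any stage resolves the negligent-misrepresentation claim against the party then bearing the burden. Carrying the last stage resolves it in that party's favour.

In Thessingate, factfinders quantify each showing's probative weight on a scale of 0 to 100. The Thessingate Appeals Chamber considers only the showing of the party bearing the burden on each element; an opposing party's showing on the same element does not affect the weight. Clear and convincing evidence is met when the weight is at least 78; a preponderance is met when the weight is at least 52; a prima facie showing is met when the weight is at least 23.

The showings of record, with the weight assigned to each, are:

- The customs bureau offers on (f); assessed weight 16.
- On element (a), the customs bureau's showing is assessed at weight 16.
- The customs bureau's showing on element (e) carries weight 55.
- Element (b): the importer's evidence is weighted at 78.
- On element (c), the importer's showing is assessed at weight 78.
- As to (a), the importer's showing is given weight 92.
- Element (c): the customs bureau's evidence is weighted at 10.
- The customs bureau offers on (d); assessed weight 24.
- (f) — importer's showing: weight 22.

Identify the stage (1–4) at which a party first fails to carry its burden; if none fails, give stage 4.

stage 4

At Stage 1 the importer must meet clear and convincing evidence (weight is at least 78): on (a) the weight is 92 (the customs bureau's 16 is given no effect), which does reach 78, so (a) meets the standard; on (b) the weight is 78, which does reach 78, so (b) meets the standard; on (c) the weight is 78 (the customs bureau's 10 is given no effect), which does reach 78, so (c) meets the standard.
  Stage 1 carried; the burden shifts to the customs bureau.
At Stage 2 the customs bureau must meet a prima facie showing (weight is at least 23): on (d) the weight is 24, which does reach 23, so (d) meets the standard.
  Stage 2 carried; the burden remains with the customs bureau.
At Stage 3 the customs bureau must meet a preponderance (weight is at least 52): on (e) the weight is 55, ≥ 52, so (e) meets the standard.
  The customs bureau carries Stage 3; the importer now bears the burden.
At Stage 4 the importer must meet a prima facie showing (weight is at least 23): on (f) the weight is 22 (the customs bureau's 16 is given no effect), which does not reach 23, so (f) does not meet the standard.
  Stage 4 not carried; the importer fails its burden.
The analysis ends at Stage 4; the customs bureau prevails.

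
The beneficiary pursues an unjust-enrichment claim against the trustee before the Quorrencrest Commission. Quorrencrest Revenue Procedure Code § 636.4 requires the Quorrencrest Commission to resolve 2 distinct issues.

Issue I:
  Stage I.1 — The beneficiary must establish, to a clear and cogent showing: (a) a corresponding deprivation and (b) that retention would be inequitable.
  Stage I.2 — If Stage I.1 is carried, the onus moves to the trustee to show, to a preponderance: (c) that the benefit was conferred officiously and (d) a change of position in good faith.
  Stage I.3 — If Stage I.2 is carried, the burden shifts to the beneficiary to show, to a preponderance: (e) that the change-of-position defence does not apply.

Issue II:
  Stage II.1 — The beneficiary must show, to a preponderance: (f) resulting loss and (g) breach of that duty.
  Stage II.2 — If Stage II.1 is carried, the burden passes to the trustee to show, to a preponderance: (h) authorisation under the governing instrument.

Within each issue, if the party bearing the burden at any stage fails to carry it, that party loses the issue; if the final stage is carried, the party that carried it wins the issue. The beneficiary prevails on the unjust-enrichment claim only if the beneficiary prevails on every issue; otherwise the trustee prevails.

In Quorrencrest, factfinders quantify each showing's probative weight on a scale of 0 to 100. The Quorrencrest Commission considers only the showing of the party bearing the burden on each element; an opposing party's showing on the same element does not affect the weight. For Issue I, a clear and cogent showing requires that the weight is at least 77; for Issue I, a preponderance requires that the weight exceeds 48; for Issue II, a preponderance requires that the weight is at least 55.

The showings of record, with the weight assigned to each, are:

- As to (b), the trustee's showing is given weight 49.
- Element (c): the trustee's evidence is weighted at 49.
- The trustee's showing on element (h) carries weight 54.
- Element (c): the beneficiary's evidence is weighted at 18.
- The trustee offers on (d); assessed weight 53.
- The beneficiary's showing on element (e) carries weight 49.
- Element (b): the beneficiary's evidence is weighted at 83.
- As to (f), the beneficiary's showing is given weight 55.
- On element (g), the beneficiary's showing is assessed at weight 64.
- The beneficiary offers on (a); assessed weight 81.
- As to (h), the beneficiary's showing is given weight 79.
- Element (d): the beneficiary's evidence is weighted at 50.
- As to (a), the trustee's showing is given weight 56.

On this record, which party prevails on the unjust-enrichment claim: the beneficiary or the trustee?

beneficiary

— Issue I —
At Stage I.1 the beneficiary must meet a clear and cogent showing (weight is at least 77): on (a) the weight is 81 (the trustee's 56 is given no effect), ≥ 77, so (a) meets the standard; on (b) the weight is 83 (the trustee's 49 is given no effect), which does reach 77, so (b) meets the standard.
  Stage I.1 carried; the burden shifts to the trustee.
At Stage I.2 the trustee must meet a preponderance (weight exceeds 48): on (c) the weight is 49 (the beneficiary's 18 is given no effect), which does exceed 48, so (c) meets the standard; on (d) the weight is 53 (the beneficiary's 50 is given no effect), which does exceed 48, so (d) meets the standard.
  Stage I.2 carried; the burden shifts to the beneficiary.
At Stage I.3 the beneficiary must meet a preponderance (weight exceeds 48): on (e) the weight is 49, > 48, so (e) meets the standard.
  All elements met at the final stage.
Every stage carried; the beneficiary prevails on this issue.
— Issue II —
At Stage II.1 the beneficiary must meet a preponderance (weight is at least 55): on (f) the weight is 55, ≥ 55, so (f) meets the standard; on (g) the weight is 64, ≥ 55, so (g) meets the standard.
  Stage II.1 carried; the burden shifts to the trustee.
At Stage II.2 the trustee must meet a preponderance (weight is at least 55): on (h) the weight is 54 (the beneficiary's 79 is given no effect), < 55, so (h) does not meet the standard.
  The trustee does not carry Stage II.2.
The analysis ends at Stage II.2; the beneficiary prevails on this issue.
Per-issue: Issue I → beneficiary; Issue II → beneficiary. The beneficiary must prevail on every issue; overall, the beneficiary prevails.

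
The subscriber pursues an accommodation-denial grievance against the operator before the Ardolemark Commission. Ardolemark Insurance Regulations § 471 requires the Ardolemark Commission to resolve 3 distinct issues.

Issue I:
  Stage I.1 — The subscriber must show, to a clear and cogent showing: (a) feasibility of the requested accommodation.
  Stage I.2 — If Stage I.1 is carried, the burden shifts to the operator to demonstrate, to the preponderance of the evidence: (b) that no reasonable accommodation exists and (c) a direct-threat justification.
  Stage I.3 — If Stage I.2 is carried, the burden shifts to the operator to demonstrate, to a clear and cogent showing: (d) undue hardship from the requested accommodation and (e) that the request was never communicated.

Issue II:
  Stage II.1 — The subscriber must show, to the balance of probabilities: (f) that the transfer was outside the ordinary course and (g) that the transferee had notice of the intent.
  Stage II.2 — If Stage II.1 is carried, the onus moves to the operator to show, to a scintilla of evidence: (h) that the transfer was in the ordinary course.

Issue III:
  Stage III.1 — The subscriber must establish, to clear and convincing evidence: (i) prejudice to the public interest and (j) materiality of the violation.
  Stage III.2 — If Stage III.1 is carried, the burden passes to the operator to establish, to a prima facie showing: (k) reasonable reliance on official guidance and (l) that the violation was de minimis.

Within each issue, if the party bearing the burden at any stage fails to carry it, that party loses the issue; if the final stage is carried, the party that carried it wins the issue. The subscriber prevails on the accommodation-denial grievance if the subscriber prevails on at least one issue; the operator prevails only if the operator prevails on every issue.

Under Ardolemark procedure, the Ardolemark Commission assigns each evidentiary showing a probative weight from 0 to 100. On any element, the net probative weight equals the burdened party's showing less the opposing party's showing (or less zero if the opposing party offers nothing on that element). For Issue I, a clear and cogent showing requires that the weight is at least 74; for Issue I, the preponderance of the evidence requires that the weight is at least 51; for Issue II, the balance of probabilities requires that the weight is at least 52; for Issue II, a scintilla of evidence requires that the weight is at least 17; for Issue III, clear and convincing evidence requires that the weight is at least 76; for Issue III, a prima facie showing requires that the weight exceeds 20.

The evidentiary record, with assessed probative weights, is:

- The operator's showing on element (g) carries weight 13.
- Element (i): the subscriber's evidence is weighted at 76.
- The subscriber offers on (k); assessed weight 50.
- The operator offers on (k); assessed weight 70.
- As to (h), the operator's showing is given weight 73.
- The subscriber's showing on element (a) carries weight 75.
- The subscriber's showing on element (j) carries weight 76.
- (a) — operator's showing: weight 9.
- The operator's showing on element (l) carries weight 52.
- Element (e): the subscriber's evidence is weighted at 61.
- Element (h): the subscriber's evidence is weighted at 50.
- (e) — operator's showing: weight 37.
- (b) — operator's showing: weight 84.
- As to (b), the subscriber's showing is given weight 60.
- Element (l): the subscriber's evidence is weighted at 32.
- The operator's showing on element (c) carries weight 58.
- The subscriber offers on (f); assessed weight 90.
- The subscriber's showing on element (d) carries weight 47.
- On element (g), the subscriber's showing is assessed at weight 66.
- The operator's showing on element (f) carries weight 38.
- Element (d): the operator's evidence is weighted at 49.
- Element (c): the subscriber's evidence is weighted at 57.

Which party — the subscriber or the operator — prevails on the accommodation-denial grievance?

— Issue I —
Stage I.1 — burden on subscriber; standard: a clear and cogent showing (weight is at least 74).
    (a): 75 − 9 = 66 < 74 [not met]
  Not every element is met, so the subscriber fails to carry Stage I.1.
So the operator prevails on this issue.
— Issue II —
Stage II.1 (subscriber, the balance of probabilities, weight is at least 52): (f) net 90−38=52 ≥ 52 — meets; (g) net 66−13=53 ≥ 52 — meets.
  Stage II.1 carried; the burden shifts to the operator.
Stage II.2 (operator, a scintilla of evidence, weight is at least 17): (h) net 73−50=23 ≥ 17 — meets.
  Stage II.2 carried; the final stage is satisfied.
With every stage satisfied, the operator prevails on this issue.
— Issue III —
Stage III.1 (subscriber, clear and convincing evidence, weight is at least 76): (i) 76 ≥ 76 — meets; (j) 76 ≥ 76 — meets.
  Stage III.1 is satisfied; the onus moves to the operator.
Stage III.2 (operator, a prima facie showing, weight exceeds 20): (k) net 70−50=20 ≤ 20 — fails; (l) net 52−32=20 ≤ 20 — fails.
  The operator does not carry Stage III.2.
The subscriber prevails on this issue.
Per-issue: Issue I → operator; Issue II → operator; Issue III → subscriber. The subscriber must prevail on at least one issue; overall, the subscriber prevails.

subscriber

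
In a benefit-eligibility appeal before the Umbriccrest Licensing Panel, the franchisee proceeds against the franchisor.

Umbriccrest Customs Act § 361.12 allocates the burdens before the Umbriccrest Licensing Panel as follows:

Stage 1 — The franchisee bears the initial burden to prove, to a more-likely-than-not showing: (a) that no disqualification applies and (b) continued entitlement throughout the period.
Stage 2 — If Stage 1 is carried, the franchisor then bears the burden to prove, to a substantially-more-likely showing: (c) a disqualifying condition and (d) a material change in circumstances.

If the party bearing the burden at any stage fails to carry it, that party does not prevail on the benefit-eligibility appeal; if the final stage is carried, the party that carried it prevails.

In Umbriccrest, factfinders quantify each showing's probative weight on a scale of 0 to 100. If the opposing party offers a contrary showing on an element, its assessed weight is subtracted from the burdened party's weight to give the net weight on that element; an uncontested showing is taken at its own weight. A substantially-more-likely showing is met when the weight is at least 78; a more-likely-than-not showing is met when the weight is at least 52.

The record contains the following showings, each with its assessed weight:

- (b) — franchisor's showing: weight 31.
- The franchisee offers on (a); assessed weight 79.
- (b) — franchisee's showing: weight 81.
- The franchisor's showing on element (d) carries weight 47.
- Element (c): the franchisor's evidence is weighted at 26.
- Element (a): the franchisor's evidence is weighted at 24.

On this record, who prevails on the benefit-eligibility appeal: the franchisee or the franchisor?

At Stage 1 the franchisee must meet a more-likely-than-not showing (weight is at least 52): on (a) the weight is 79 less the opposing 24 gives net 55, which does reach 52, so (a) meets the standard; on (b) the weight is 81 less the opposing 31 gives net 50, < 52, so (b) does not meet the standard.
  The franchisee does not carry Stage 1.
So the franchisor prevails.

franchisor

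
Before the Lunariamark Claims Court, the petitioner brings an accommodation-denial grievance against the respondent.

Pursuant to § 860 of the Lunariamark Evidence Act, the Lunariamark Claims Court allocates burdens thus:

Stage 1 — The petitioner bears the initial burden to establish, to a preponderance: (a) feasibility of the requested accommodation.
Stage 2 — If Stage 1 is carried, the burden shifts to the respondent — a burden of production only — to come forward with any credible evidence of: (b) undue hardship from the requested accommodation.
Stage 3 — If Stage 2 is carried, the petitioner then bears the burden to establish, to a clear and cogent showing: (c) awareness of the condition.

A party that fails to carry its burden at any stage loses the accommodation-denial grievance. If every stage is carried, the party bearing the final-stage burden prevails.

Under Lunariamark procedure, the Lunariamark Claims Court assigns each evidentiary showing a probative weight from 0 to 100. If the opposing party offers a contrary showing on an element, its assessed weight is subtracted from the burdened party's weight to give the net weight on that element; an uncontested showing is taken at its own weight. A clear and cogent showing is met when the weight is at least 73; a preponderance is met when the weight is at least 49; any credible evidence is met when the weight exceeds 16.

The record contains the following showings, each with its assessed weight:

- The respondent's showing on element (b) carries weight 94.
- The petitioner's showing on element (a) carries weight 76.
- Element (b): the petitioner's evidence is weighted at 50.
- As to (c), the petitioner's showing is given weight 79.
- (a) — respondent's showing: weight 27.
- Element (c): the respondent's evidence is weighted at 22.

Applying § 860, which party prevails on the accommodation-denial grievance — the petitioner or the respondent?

Stage 1 — burden on petitioner; standard: a preponderance (weight is at least 49).
    (a): 76 − 27 = 49 ≥ 49 [met]
  Stage 1 carried; the burden shifts to the respondent.
Stage 2 — burden on respondent; standard: any credible evidence (weight exceeds 16).
    (b): 94 − 50 = 44 > 16 [met]
  Stage 2 is satisfied; the onus moves to the petitioner.
Stage 3 — burden on petitioner; standard: a clear and cogent showing (weight is at least 73).
    (c): 79 − 22 = 57 < 73 [not met]
  Stage 3 not carried; the petitioner fails its burden.
So the respondent prevails.

respondent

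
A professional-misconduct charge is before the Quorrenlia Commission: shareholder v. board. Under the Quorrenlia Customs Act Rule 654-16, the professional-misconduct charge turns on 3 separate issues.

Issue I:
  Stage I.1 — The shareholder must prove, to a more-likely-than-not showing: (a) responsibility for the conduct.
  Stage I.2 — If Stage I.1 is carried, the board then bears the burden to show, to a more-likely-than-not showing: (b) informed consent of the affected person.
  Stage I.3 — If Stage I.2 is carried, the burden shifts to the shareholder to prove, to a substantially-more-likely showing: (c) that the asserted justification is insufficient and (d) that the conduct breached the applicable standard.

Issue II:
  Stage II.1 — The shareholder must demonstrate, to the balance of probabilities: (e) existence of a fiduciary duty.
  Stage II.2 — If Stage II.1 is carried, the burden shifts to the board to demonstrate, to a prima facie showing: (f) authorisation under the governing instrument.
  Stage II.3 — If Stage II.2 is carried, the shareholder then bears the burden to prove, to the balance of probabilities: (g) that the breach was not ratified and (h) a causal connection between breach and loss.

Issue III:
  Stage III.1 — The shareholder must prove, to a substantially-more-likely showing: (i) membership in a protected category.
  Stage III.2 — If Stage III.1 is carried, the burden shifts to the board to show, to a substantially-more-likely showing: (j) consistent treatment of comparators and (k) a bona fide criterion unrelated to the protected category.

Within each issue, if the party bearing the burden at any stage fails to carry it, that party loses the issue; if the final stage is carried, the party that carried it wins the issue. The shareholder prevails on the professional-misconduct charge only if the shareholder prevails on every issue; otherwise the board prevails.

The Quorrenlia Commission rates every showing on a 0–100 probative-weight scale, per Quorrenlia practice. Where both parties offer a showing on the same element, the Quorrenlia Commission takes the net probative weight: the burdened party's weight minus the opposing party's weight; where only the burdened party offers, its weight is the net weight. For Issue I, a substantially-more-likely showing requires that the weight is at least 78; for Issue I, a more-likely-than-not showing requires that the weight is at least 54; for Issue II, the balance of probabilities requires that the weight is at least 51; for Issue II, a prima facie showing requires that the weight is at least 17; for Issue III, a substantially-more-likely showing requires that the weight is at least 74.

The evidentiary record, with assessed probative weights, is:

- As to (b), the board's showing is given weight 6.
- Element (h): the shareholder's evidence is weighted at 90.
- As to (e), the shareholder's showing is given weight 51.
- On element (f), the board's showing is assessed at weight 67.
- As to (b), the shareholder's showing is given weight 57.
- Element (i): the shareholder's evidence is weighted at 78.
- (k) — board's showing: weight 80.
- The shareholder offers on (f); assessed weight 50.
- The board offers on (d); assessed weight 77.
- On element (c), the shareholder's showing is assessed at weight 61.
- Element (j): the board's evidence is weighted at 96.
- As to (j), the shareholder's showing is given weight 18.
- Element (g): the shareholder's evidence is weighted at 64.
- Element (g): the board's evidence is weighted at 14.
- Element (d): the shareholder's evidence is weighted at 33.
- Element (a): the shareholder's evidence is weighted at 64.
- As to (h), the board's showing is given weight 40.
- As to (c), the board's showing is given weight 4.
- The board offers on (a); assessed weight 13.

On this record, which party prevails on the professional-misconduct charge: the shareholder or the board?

board

— Issue I —
Stage I.1 — burden on shareholder; standard: a more-likely-than-not showing (weight is at least 54).
    (a): 64 − 13 = 51 < 54 [not met]
  Stage I.1 not carried; the shareholder fails its burden.
So the board prevails on this issue.
— Issue II —
Stage II.1 (shareholder, the balance of probabilities, weight is at least 51): (e) 51 ≥ 51 — meets.
  The shareholder carries Stage II.1; the board now bears the burden.
Stage II.2 (board, a prima facie showing, weight is at least 17): (f) net 67−50=17 ≥ 17 — meets.
  Stage II.2 is satisfied; the onus moves to the shareholder.
Stage II.3 (shareholder, the balance of probabilities, weight is at least 51): (g) net 64−14=50 < 51 — fails; (h) net 90−40=50 < 51 — fails.
  Not every element is met, so the shareholder fails to carry Stage II.3.
So the board prevails on this issue.
— Issue III —
At Stage III.1 the shareholder must meet a substantially-more-likely showing (weight is at least 74): on (i) the weight is 78, which does reach 74, so (i) meets the standard.
  The shareholder carries Stage III.1; the board now bears the burden.
At Stage III.2 the board must meet a substantially-more-likely showing (weight is at least 74): on (j) the weight is 96 less the opposing 18 gives net 78, ≥ 74, so (j) meets the standard; on (k) the weight is 80, ≥ 74, so (k) meets the standard.
  Stage III.2 carried; the final stage is satisfied.
Every stage carried; the board prevails on this issue.
Per-issue: Issue I → board; Issue II → board; Issue III → board. The shareholder must prevail on every issue; overall, the board prevails.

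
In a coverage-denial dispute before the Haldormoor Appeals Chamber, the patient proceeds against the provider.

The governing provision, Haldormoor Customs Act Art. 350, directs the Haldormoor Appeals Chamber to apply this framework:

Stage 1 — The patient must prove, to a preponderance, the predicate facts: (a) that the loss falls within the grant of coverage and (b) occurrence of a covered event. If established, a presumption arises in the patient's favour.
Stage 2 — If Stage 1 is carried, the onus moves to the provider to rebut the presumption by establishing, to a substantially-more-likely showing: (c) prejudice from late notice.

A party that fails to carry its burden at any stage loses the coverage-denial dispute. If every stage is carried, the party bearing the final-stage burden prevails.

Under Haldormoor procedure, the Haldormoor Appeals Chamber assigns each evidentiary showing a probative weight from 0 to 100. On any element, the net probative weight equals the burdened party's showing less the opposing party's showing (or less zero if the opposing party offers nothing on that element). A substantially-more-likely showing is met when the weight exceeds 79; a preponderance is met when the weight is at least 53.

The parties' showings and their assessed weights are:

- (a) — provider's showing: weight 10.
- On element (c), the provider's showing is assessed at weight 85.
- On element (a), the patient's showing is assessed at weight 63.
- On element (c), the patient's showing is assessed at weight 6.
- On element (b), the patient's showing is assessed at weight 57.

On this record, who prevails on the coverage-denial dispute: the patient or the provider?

patient

At Stage 1 the patient must meet a preponderance (weight is at least 53): on (a) the weight is 63 less the opposing 10 gives net 53, ≥ 53, so (a) meets the standard; on (b) the weight is 57, ≥ 53, so (b) meets the standard.
  Stage 1 is satisfied; the onus moves to the provider.
At Stage 2 the provider must meet a substantially-more-likely showing (weight exceeds 79): on (c) the weight is 85 less the opposing 6 gives net 79, which does not exceed 79, so (c) does not meet the standard.
  Stage 2 not carried; the provider fails its burden.
The patient prevails.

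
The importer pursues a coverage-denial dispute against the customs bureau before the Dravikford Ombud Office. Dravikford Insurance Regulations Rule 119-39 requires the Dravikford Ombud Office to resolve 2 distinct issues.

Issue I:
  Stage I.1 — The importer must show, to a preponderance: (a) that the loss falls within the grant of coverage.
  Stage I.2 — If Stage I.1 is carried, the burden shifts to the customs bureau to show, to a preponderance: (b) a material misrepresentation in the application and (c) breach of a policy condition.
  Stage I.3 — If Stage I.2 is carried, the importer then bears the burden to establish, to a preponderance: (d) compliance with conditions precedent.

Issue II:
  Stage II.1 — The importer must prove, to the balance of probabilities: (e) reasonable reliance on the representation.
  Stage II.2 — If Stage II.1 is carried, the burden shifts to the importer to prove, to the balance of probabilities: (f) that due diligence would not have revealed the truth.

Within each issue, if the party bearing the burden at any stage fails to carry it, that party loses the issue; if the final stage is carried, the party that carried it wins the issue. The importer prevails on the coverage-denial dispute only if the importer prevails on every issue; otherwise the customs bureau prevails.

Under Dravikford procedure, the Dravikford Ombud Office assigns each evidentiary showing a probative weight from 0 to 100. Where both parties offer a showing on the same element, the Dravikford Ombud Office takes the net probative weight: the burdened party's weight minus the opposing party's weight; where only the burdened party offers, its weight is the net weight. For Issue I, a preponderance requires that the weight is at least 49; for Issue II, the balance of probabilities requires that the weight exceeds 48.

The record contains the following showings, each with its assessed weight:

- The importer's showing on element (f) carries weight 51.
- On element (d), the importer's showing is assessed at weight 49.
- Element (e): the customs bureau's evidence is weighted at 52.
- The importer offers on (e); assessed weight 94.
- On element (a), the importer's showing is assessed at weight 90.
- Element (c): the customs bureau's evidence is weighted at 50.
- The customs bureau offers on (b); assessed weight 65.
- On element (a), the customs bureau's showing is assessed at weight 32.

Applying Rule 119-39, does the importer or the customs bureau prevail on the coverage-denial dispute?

— Issue I —
Stage I.1 (importer, a preponderance, weight is at least 49): (a) net 90−32=58 ≥ 49 — meets.
  Stage I.1 carried; the burden shifts to the customs bureau.
Stage I.2 (customs bureau, a preponderance, weight is at least 49): (b) 65 ≥ 49 — meets; (c) 50 ≥ 49 — meets.
  The customs bureau carries Stage I.2; the importer now bears the burden.
Stage I.3 (importer, a preponderance, weight is at least 49): (d) 49 ≥ 49 — meets.
  The importer carries the last stage.
All stages carried — the importer prevails on this issue.
— Issue II —
Stage II.1 (importer, the balance of probabilities, weight exceeds 48): (e) net 94−52=42 ≤ 48 — fails.
  Not every element is met, so the importer fails to carry Stage II.1.
The customs bureau prevails on this issue.
Per-issue: Issue I → importer; Issue II → customs bureau. The importer must prevail on every issue; overall, the customs bureau prevails.

customs bureau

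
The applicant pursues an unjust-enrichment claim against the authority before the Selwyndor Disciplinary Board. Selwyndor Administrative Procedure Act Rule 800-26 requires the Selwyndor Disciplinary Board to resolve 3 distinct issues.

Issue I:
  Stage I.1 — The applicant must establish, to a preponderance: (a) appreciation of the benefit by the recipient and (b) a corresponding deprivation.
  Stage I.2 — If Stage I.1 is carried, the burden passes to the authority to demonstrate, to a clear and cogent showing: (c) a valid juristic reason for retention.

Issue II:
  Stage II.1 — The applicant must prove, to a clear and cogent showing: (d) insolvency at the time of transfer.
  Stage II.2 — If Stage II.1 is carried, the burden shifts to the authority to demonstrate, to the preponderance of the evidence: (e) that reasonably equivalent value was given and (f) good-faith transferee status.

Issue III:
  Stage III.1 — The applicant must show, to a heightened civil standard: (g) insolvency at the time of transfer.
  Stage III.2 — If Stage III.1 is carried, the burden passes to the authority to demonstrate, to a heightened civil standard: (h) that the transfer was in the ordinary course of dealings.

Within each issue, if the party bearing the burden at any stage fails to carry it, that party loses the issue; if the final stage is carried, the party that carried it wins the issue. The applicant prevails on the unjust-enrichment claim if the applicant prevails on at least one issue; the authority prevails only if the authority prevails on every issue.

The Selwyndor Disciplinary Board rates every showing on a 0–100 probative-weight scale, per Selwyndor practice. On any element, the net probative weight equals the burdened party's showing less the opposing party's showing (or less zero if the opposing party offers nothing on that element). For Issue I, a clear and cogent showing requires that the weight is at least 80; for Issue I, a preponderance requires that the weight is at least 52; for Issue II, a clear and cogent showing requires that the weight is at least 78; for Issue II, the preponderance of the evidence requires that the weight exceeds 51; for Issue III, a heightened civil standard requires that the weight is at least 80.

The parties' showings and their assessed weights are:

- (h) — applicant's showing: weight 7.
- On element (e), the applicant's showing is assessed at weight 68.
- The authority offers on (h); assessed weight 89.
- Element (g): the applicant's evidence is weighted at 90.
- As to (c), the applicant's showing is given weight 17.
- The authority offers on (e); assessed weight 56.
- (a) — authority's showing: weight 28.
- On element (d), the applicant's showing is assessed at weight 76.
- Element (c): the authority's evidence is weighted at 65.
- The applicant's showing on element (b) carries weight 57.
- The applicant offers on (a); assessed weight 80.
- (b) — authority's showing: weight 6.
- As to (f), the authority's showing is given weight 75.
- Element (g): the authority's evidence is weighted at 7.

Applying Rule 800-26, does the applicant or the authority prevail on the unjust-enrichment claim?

authority

— Issue I —
At Stage I.1 the applicant must meet a preponderance (weight is at least 52): on (a) the weight is 80 less the opposing 28 gives net 52, which does reach 52, so (a) meets the standard; on (b) the weight is 57 less the opposing 6 gives net 51, < 52, so (b) does not meet the standard.
  Not every element is met, so the applicant fails to carry Stage I.1.
So the authority prevails on this issue.
— Issue II —
Stage II.1 — burden on applicant; standard: a clear and cogent showing (weight is at least 78).
    (d): 76 < 78 [not met]
  Not every element is met, so the applicant fails to carry Stage II.1.
So the authority prevails on this issue.
— Issue III —
Stage III.1 — burden on applicant; standard: a heightened civil standard (weight is at least 80).
    (g): 90 − 7 = 83 ≥ 80 [met]
  All elements met. The burden passes to the authority.
Stage III.2 — burden on authority; standard: a heightened civil standard (weight is at least 80).
    (h): 89 − 7 = 82 ≥ 80 [met]
  Stage III.2 carried; the final stage is satisfied.
Every stage carried; the authority prevails on this issue.
Per-issue: Issue I → authority; Issue II → authority; Issue III → authority. The applicant must prevail on at least one issue; overall, the authority prevails.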